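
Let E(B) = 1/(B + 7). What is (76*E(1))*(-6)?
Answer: -57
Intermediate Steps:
E(B) = 1/(7 + B)
(76*E(1))*(-6) = (76/(7 + 1))*(-6) = (76/8)*(-6) = (76*(1/8))*(-6) = (19/2)*(-6) = -57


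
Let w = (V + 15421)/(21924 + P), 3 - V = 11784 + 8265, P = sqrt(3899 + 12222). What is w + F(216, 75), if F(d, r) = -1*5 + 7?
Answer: 24568366/13732733 + 925*sqrt(329)/13732733 ≈ 1.7903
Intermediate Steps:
F(d, r) = 2 (F(d, r) = -5 + 7 = 2)
P = 7*sqrt(329) (P = sqrt(16121) = 7*sqrt(329) ≈ 126.97)
V = -20046 (V = 3 - (11784 + 8265) = 3 - 1*20049 = 3 - 20049 = -20046)
w = -4625/(21924 + 7*sqrt(329)) (w = (-20046 + 15421)/(21924 + 7*sqrt(329)) = -4625/(21924 + 7*sqrt(329)) ≈ -0.20974)
w + F(216, 75) = (-2897100/13732733 + 925*sqrt(329)/13732733) + 2 = 24568366/13732733 + 925*sqrt(329)/13732733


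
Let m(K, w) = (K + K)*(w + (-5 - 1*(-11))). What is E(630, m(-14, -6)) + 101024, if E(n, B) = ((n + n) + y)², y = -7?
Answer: 1671033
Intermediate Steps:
m(K, w) = 2*K*(6 + w) (m(K, w) = (2*K)*(w + (-5 + 11)) = (2*K)*(w + 6) = (2*K)*(6 + w) = 2*K*(6 + w))
E(n, B) = (-7 + 2*n)² (E(n, B) = ((n + n) - 7)² = (2*n - 7)² = (-7 + 2*n)²)
E(630, m(-14, -6)) + 101024 = (-7 + 2*630)² + 101024 = (-7 + 1260)² + 101024 = 1253² + 101024 = 1570009 + 101024 = 1671033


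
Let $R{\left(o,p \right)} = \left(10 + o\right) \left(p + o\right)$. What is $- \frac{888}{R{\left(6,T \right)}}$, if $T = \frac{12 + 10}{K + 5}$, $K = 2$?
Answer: $- \frac{777}{128} \approx -6.0703$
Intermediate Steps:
$T = \frac{22}{7}$ ($T = \frac{12 + 10}{2 + 5} = \frac{22}{7} \approx 3.1429$)
$R{\left(o,p \right)} = \left(10 + o\right) \left(o + p\right)$
$- \frac{888}{R{\left(6,T \right)}} = - \frac{888}{6^{2} + 10 \cdot 6 + 10 \cdot \frac{22}{7} + 6 \cdot \frac{22}{7}} = - \frac{888}{36 + 60 + \frac{220}{7} + \frac{132}{7}} = - \frac{888}{\frac{1024}{7}} = \left(-888\right) \frac{7}{1024} = - \frac{777}{128}$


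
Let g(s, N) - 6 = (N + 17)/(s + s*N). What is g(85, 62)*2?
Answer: 64418/5355 ≈ 12.030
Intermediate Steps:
g(s, N) = 6 + (17 + N)/(s + N*s) (g(s, N) = 6 + (N + 17)/(s + s*N) = 6 + (17 + N)/(s + N*s))
g(85, 62)*2 = ((17 + 62 + 6*85 + 6*62*85)/(85*(1 + 62)))*2 = ((1/85)*(17 + 62 + 510 + 31620)/63)*2 = ((1/85)*(1/63)*32209)*2 = (32209/5355)*2 = 64418/5355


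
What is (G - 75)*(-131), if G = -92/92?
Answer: 9956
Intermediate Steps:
G = -1 (G = -92*1/92 = -1)
(G - 75)*(-131) = (-1 - 75)*(-131) = -76*(-131) = 9956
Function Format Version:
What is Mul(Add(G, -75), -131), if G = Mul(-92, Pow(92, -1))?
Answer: 9956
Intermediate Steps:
G = -1 (G = Mul(-92, Rational(1, 92)) = -1)
Mul(Add(G, -75), -131) = Mul(Add(-1, -75), -131) = Mul(-76, -131) = 9956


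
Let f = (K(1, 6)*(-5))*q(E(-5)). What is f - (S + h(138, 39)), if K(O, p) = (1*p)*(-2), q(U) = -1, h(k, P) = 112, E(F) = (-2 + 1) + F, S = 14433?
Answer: -14605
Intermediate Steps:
E(F) = -1 + F
K(O, p) = -2*p (K(O, p) = p*(-2) = -2*p)
f = -60 (f = (-2*6*(-5))*(-1) = -12*(-5)*(-1) = 60*(-1) = -60)
f - (S + h(138, 39)) = -60 - (14433 + 112) = -60 - 1*14545 = -60 - 14545 = -14605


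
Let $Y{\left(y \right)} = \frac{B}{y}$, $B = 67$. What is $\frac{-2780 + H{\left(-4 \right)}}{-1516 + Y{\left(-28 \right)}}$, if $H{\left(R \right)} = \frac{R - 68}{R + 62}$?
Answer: $\frac{2258368}{1232935} \approx 1.8317$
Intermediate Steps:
$Y{\left(y \right)} = \frac{67}{y}$
$H{\left(R \right)} = \frac{-68 + R}{62 + R}$
$\frac{-2780 + H{\left(-4 \right)}}{-1516 + Y{\left(-28 \right)}} = \frac{-2780 + \frac{-68 - 4}{62 - 4}}{-1516 + \frac{67}{-28}} = \frac{-2780 + \frac{1}{58} \left(-72\right)}{-1516 + 67 \left(- \frac{1}{28}\right)} = \frac{-2780 + \frac{1}{58} \left(-72\right)}{-1516 - \frac{67}{28}} = \frac{-2780 - \frac{36}{29}}{- \frac{42515}{28}} = \left(- \frac{80656}{29}\right) \left(- \frac{28}{42515}\right) = \frac{2258368}{1232935}$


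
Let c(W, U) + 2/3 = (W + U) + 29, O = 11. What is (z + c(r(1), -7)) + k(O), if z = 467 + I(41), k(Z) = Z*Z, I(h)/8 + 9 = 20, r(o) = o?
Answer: 2095/3 ≈ 698.33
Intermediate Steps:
I(h) = 88 (I(h) = -72 + 8*20 = -72 + 160 = 88)
c(W, U) = 85/3 + U + W (c(W, U) = -⅔ + ((W + U) + 29) = -⅔ + ((U + W) + 29) = -⅔ + (29 + U + W) = 85/3 + U + W)
k(Z) = Z²
z = 555 (z = 467 + 88 = 555)
(z + c(r(1), -7)) + k(O) = (555 + (85/3 - 7 + 1)) + 11² = (555 + 67/3) + 121 = 1732/3 + 121 = 2095/3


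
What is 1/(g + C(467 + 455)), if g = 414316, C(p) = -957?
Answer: 1/413359 ≈ 2.4192e-6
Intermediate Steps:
1/(g + C(467 + 455)) = 1/(414316 - 957) = 1/413359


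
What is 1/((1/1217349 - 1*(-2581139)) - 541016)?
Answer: 1217349/2483541693928 ≈ 4.9017e-7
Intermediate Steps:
1/((1/1217349 - 1*(-2581139)) - 541016) = 1/((1/1217349 + 2581139) - 541016) = 1/(3142146980512/1217349 - 541016) = 1/(2483541693928/1217349) = 1217349/2483541693928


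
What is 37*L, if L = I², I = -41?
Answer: 62197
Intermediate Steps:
L = 1681 (L = (-41)² = 1681)
37*L = 37*1681 = 62197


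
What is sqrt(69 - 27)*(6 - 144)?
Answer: -138*sqrt(42) ≈ -894.34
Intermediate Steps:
sqrt(69 - 27)*(6 - 144) = sqrt(42)*(-138) = -138*sqrt(42)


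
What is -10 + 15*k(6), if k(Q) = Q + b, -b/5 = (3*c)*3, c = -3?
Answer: 2105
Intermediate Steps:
b = 135 (b = -5*3*(-3)*3 = -(-45)*3 = -5*(-27) = 135)
k(Q) = 135 + Q (k(Q) = Q + 135 = 135 + Q)
-10 + 15*k(6) = -10 + 15*(135 + 6) = -10 + 15*141 = -10 + 2115 = 2105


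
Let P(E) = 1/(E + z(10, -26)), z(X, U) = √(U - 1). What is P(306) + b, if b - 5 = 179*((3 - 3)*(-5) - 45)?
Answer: (-24150*√3 + 2463299*I)/(3*(√3 - 102*I)) ≈ -8050.0 - 5.5432e-5*I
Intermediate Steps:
z(X, U) = √(-1 + U)
P(E) = 1/(E + 3*I*√3) (P(E) = 1/(E + √(-1 - 26)) = 1/(E + √(-27)) = 1/(E + 3*I*√3))
b = -8050 (b = 5 + 179*((3 - 3)*(-5) - 45) = 5 + 179*(0*(-5) - 45) = 5 + 179*(0 - 45) = 5 + 179*(-45) = 5 - 8055 = -8050)
P(306) + b = 1/(306 + 3*I*√3) - 8050 = -8050 + 1/(306 + 3*I*√3)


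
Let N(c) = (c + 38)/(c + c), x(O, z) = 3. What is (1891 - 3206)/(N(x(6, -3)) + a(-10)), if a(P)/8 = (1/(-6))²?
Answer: -23670/127 ≈ -186.38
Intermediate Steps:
N(c) = (38 + c)/(2*c) (N(c) = (38 + c)/((2*c)) = (38 + c)*(1/(2*c)) = (38 + c)/(2*c))
a(P) = 2/9 (a(P) = 8*(1/(-6))² = 8*(-⅙)² = 8*(1/36) = 2/9)
(1891 - 3206)/(N(x(6, -3)) + a(-10)) = (1891 - 3206)/((½)*(38 + 3)/3 + 2/9) = -1315/((½)*(⅓)*41 + 2/9) = -1315/(41/6 + 2/9) = -1315/127/18 = -1315*18/127 = -23670/127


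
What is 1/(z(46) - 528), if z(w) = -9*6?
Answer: -1/582 ≈ -0.0017182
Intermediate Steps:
z(w) = -54
1/(z(46) - 528) = 1/(-54 - 528) = 1/(-582) = -1/582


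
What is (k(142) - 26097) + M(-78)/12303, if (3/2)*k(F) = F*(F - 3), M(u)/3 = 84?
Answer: -53060021/4101 ≈ -12938.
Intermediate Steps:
M(u) = 252 (M(u) = 3*84 = 252)
k(F) = 2*F*(-3 + F)/3 (k(F) = 2*(F*(F - 3))/3 = 2*(F*(-3 + F))/3 = 2*F*(-3 + F)/3)
(k(142) - 26097) + M(-78)/12303 = ((2/3)*142*(-3 + 142) - 26097) + 252/12303 = ((2/3)*142*139 - 26097) + 252*(1/12303) = (39476/3 - 26097) + 28/1367 = -38815/3 + 28/1367 = -53060021/4101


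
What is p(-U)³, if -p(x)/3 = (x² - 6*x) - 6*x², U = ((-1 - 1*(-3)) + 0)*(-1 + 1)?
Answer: 0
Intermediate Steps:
U = 0 (U = ((-1 + 3) + 0)*0 = (2 + 0)*0 = 2*0 = 0)
p(x) = 15*x² + 18*x (p(x) = -3*((x² - 6*x) - 6*x²) = -3*(-6*x - 5*x²) = 15*x² + 18*x)
p(-U)³ = (3*(-1*0)*(6 + 5*(-1*0)))³ = (3*0*(6 + 5*0))³ = (3*0*(6 + 0))³ = (3*0*6)³ = 0³ = 0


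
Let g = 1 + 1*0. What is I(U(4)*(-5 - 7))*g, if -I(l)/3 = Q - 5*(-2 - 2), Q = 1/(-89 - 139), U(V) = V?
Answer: -4559/76 ≈ -59.987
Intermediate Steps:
g = 1 (g = 1 + 0 = 1)
Q = -1/228 (Q = 1/(-228) = -1/228 ≈ -0.0043860)
I(l) = -4559/76 (I(l) = -3*(-1/228 - 5*(-2 - 2)) = -3*(-1/228 - 5*(-4)) = -3*(-1/228 - 1*(-20)) = -3*(-1/228 + 20) = -3*4559/228 = -4559/76)
I(U(4)*(-5 - 7))*g = -4559/76*1 = -4559/76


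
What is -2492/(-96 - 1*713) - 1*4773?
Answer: -3858865/809 ≈ -4769.9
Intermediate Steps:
-2492/(-96 - 1*713) - 1*4773 = -2492/(-96 - 713) - 4773 = -2492/(-809) - 4773 = -2492*(-1/809) - 4773 = 2492/809 - 4773 = -3858865/809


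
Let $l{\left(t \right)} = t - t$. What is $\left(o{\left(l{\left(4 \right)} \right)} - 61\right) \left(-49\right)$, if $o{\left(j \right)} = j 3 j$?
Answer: $2989$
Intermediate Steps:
$l{\left(t \right)} = 0$
$o{\left(j \right)} = 3 j^{2}$ ($o{\left(j \right)} = 3 j j = 3 j^{2}$)
$\left(o{\left(l{\left(4 \right)} \right)} - 61\right) \left(-49\right) = \left(3 \cdot 0^{2} - 61\right) \left(-49\right) = \left(3 \cdot 0 - 61\right) \left(-49\right) = \left(0 - 61\right) \left(-49\right) = \left(-61\right) \left(-49\right) = 2989$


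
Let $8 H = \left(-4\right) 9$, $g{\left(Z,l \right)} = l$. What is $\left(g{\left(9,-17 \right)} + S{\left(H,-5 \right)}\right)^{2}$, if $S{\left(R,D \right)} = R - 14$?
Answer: $\frac{5041}{4} \approx 1260.3$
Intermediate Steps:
$H = - \frac{9}{2}$ ($H = \frac{\left(-4\right) 9}{8} = \frac{1}{8} \left(-36\right) = - \frac{9}{2} \approx -4.5$)
$S{\left(R,D \right)} = -14 + R$
$\left(g{\left(9,-17 \right)} + S{\left(H,-5 \right)}\right)^{2} = \left(-17 - \frac{37}{2}\right)^{2} = \left(- \frac{71}{2}\right)^{2} = \frac{5041}{4}$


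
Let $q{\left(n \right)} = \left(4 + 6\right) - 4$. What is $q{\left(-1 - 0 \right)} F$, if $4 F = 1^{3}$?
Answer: $\frac{3}{2} \approx 1.5$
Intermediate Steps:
$q{\left(n \right)} = 6$ ($q{\left(n \right)} = 10 - 4 = 6$)
$F = \frac{1}{4}$ ($F = \frac{1^{3}}{4} = \frac{1}{4} \cdot 1 = \frac{1}{4} \approx 0.25$)
$q{\left(-1 - 0 \right)} F = 6 \cdot \frac{1}{4} = \frac{3}{2}$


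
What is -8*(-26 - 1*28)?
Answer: 432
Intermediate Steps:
-8*(-26 - 1*28) = -8*(-26 - 28) = -8*(-54) = 432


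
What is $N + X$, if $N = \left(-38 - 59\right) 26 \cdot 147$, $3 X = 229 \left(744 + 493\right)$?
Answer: $- \frac{828929}{3} \approx -2.7631 \cdot 10^{5}$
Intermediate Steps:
$X = \frac{283273}{3}$ ($X = \frac{229 \left(744 + 493\right)}{3} = \frac{229 \cdot 1237}{3} = \frac{1}{3} \cdot 283273 = \frac{283273}{3} \approx 94424.0$)
$N = -370734$ ($N = \left(-97\right) 26 \cdot 147 = \left(-2522\right) 147 = -370734$)
$N + X = -370734 + \frac{283273}{3} = - \frac{828929}{3}$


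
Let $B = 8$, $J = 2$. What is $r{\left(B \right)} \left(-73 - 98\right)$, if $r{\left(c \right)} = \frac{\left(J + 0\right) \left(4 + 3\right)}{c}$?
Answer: $- \frac{1197}{4} \approx -299.25$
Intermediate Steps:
$r{\left(c \right)} = \frac{14}{c}$ ($r{\left(c \right)} = \frac{\left(2 + 0\right) \left(4 + 3\right)}{c} = \frac{2 \cdot 7}{c} = \frac{14}{c}$)
$r{\left(B \right)} \left(-73 - 98\right) = \frac{14}{8} \left(-73 - 98\right) = 14 \cdot \frac{1}{8} \left(-171\right) = \frac{7}{4} \left(-171\right) = - \frac{1197}{4}$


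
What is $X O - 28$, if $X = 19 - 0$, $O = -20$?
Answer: $-408$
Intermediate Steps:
$X = 19$ ($X = 19 + 0 = 19$)
$X O - 28 = 19 \left(-20\right) - 28 = -380 - 28 = -408$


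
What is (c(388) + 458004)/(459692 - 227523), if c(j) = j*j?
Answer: 608548/232169 ≈ 2.6211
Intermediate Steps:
c(j) = j**2
(c(388) + 458004)/(459692 - 227523) = (388**2 + 458004)/(459692 - 227523) = (150544 + 458004)/232169 = 608548*(1/232169) = 608548/232169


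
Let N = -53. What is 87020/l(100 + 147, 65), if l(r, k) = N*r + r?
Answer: -1145/169 ≈ -6.7751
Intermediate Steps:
l(r, k) = -52*r (l(r, k) = -53*r + r = -52*r)
87020/l(100 + 147, 65) = 87020/((-52*(100 + 147))) = 87020/((-52*247)) = 87020/(-12844) = 87020*(-1/12844) = -1145/169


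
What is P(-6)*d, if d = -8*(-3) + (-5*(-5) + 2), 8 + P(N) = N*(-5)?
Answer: 1122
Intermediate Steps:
P(N) = -8 - 5*N (P(N) = -8 + N*(-5) = -8 - 5*N)
d = 51 (d = 24 + (25 + 2) = 24 + 27 = 51)
P(-6)*d = (-8 - 5*(-6))*51 = (-8 + 30)*51 = 22*51 = 1122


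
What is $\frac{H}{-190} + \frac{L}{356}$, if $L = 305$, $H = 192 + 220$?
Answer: $- \frac{44361}{33820} \approx -1.3117$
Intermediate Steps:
$H = 412$
$\frac{H}{-190} + \frac{L}{356} = \frac{412}{-190} + \frac{305}{356} = 412 \left(- \frac{1}{190}\right) + 305 \cdot \frac{1}{356} = - \frac{206}{95} + \frac{305}{356} = - \frac{44361}{33820}$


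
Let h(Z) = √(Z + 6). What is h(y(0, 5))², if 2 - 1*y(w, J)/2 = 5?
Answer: 0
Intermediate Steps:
y(w, J) = -6 (y(w, J) = 4 - 2*5 = 4 - 10 = -6)
h(Z) = √(6 + Z)
h(y(0, 5))² = (√(6 - 6))² = (√0)² = 0² = 0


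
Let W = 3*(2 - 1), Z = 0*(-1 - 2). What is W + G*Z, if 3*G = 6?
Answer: 3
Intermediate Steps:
G = 2 (G = (⅓)*6 = 2)
Z = 0 (Z = 0*(-3) = 0)
W = 3 (W = 3*1 = 3)
W + G*Z = 3 + 2*0 = 3 + 0 = 3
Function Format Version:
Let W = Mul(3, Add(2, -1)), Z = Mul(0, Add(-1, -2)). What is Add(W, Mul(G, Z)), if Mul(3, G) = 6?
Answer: 3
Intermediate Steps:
G = 2 (G = Mul(Rational(1, 3), 6) = 2)
Z = 0 (Z = Mul(0, -3) = 0)
W = 3 (W = Mul(3, 1) = 3)
Add(W, Mul(G, Z)) = Add(3, Mul(2, 0)) = Add(3, 0) = 3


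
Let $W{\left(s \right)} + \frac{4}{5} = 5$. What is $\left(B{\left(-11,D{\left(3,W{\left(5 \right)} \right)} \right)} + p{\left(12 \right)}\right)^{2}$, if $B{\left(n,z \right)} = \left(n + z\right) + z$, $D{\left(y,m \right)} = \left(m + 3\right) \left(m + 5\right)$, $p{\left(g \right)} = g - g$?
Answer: $\frac{9223369}{625} \approx 14757.0$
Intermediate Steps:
$p{\left(g \right)} = 0$
$W{\left(s \right)} = \frac{21}{5}$ ($W{\left(s \right)} = - \frac{4}{5} + 5 = \frac{21}{5}$)
$D{\left(y,m \right)} = \left(3 + m\right) \left(5 + m\right)$
$B{\left(n,z \right)} = n + 2 z$
$\left(B{\left(-11,D{\left(3,W{\left(5 \right)} \right)} \right)} + p{\left(12 \right)}\right)^{2} = \left(\left(-11 + 2 \left(15 + \left(\frac{21}{5}\right)^{2} + 8 \cdot \frac{21}{5}\right)\right) + 0\right)^{2} = \left(\left(-11 + 2 \left(15 + \frac{441}{25} + \frac{168}{5}\right)\right) + 0\right)^{2} = \left(\left(-11 + 2 \cdot \frac{1656}{25}\right) + 0\right)^{2} = \left(\left(-11 + \frac{3312}{25}\right) + 0\right)^{2} = \left(\frac{3037}{25} + 0\right)^{2} = \left(\frac{3037}{25}\right)^{2} = \frac{9223369}{625}$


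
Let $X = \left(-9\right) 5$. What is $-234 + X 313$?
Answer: $-14319$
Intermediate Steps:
$X = -45$
$-234 + X 313 = -234 - 14085 = -14319$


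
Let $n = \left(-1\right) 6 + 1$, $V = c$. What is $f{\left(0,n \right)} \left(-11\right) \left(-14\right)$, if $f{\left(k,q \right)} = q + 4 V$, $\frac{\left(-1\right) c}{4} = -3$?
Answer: $6622$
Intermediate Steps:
$c = 12$ ($c = \left(-4\right) \left(-3\right) = 12$)
$V = 12$
$n = -5$ ($n = -6 + 1 = -5$)
$f{\left(k,q \right)} = 48 + q$ ($f{\left(k,q \right)} = q + 4 \cdot 12 = q + 48 = 48 + q$)
$f{\left(0,n \right)} \left(-11\right) \left(-14\right) = \left(48 - 5\right) \left(-11\right) \left(-14\right) = 43 \left(-11\right) \left(-14\right) = \left(-473\right) \left(-14\right) = 6622$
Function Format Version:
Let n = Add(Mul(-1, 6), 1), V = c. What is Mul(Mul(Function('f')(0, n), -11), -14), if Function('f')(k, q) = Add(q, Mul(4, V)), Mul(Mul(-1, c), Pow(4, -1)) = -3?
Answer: 6622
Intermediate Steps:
c = 12 (c = Mul(-4, -3) = 12)
V = 12
n = -5 (n = Add(-6, 1) = -5)
Function('f')(k, q) = Add(48, q) (Function('f')(k, q) = Add(q, Mul(4, 12)) = Add(q, 48) = Add(48, q))
Mul(Mul(Function('f')(0, n), -11), -14) = Mul(Mul(Add(48, -5), -11), -14) = Mul(Mul(43, -11), -14) = Mul(-473, -14) = 6622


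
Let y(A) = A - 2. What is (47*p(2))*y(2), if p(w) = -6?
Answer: 0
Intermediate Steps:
y(A) = -2 + A
(47*p(2))*y(2) = (47*(-6))*(-2 + 2) = -282*0 = 0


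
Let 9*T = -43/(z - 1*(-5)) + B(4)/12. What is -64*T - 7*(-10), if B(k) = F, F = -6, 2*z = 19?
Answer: 8234/87 ≈ 94.644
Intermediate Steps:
z = 19/2 (z = (½)*19 = 19/2 ≈ 9.5000)
B(k) = -6
T = -67/174 (T = (-43/(19/2 - 1*(-5)) - 6/12)/9 = (-43/(19/2 + 5) - 6*1/12)/9 = (-43/29/2 - ½)/9 = (-43*2/29 - ½)/9 = (-86/29 - ½)/9 = (⅑)*(-201/58) = -67/174 ≈ -0.38506)
-64*T - 7*(-10) = -64*(-67/174) - 7*(-10) = 2144/87 + 70 = 8234/87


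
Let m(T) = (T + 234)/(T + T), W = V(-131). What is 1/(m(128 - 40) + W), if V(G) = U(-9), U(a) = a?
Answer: -88/631 ≈ -0.13946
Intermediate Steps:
V(G) = -9
W = -9
m(T) = (234 + T)/(2*T) (m(T) = (234 + T)/((2*T)) = (234 + T)*(1/(2*T)) = (234 + T)/(2*T))
1/(m(128 - 40) + W) = 1/((234 + (128 - 40))/(2*(128 - 40)) - 9) = 1/((½)*(234 + 88)/88 - 9) = 1/((½)*(1/88)*322 - 9) = 1/(161/88 - 9) = 1/(-631/88) = -88/631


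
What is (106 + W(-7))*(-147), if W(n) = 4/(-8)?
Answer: -31017/2 ≈ -15509.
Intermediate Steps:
W(n) = -1/2 (W(n) = 4*(-1/8) = -1/2)
(106 + W(-7))*(-147) = (106 - 1/2)*(-147) = (211/2)*(-147) = -31017/2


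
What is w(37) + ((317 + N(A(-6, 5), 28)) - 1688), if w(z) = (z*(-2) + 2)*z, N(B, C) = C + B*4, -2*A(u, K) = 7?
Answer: -4021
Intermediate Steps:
A(u, K) = -7/2 (A(u, K) = -1/2*7 = -7/2)
N(B, C) = C + 4*B
w(z) = z*(2 - 2*z) (w(z) = (-2*z + 2)*z = (2 - 2*z)*z = z*(2 - 2*z))
w(37) + ((317 + N(A(-6, 5), 28)) - 1688) = 2*37*(1 - 1*37) + ((317 + (28 + 4*(-7/2))) - 1688) = 2*37*(1 - 37) + ((317 + (28 - 14)) - 1688) = 2*37*(-36) + ((317 + 14) - 1688) = -2664 + (331 - 1688) = -2664 - 1357 = -4021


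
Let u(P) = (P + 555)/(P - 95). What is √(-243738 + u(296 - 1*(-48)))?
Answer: I*√15111775887/249 ≈ 493.69*I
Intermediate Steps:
u(P) = (555 + P)/(-95 + P)
√(-243738 + u(296 - 1*(-48))) = √(-243738 + (555 + (296 - 1*(-48)))/(-95 + (296 - 1*(-48)))) = √(-243738 + (555 + (296 + 48))/(-95 + (296 + 48))) = √(-243738 + (555 + 344)/(-95 + 344)) = √(-243738 + 899/249) = √(-60689863/249) = I*√15111775887/249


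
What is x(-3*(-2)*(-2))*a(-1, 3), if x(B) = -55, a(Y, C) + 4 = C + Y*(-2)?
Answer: -55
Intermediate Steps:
a(Y, C) = -4 + C - 2*Y (a(Y, C) = -4 + (C + Y*(-2)) = -4 + (C - 2*Y) = -4 + C - 2*Y)
x(-3*(-2)*(-2))*a(-1, 3) = -55*(-4 + 3 - 2*(-1)) = -55*(-4 + 3 + 2) = -55*1 = -55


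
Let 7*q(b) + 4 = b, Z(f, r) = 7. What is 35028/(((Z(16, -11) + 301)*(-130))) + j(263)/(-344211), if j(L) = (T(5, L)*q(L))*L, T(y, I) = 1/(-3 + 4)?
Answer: -12014143/13303290 ≈ -0.90310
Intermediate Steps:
T(y, I) = 1 (T(y, I) = 1/1 = 1)
q(b) = -4/7 + b/7
j(L) = L*(-4/7 + L/7) (j(L) = (1*(-4/7 + L/7))*L = (-4/7 + L/7)*L = L*(-4/7 + L/7))
35028/(((Z(16, -11) + 301)*(-130))) + j(263)/(-344211) = 35028/(((7 + 301)*(-130))) + ((1/7)*263*(-4 + 263))/(-344211) = 35028/((308*(-130))) + ((1/7)*263*259)*(-1/344211) = 35028/(-40040) + 9731*(-1/344211) = 35028*(-1/40040) - 263/9303 = -1251/1430 - 263/9303 = -12014143/13303290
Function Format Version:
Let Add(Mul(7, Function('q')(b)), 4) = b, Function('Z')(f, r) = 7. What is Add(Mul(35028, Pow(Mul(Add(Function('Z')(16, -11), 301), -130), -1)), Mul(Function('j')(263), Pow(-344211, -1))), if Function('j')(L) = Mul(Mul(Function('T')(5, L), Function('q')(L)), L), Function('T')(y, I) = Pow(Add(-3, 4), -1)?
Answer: Rational(-12014143, 13303290) ≈ -0.90310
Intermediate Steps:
Function('T')(y, I) = 1 (Function('T')(y, I) = Pow(1, -1) = 1)
Function('q')(b) = Add(Rational(-4, 7), Mul(Rational(1, 7), b))
Function('j')(L) = Mul(L, Add(Rational(-4, 7), Mul(Rational(1, 7), L))) (Function('j')(L) = Mul(Mul(1, Add(Rational(-4, 7), Mul(Rational(1, 7), L))), L) = Mul(Add(Rational(-4, 7), Mul(Rational(1, 7), L)), L) = Mul(L, Add(Rational(-4, 7), Mul(Rational(1, 7), L))))
Add(Mul(35028, Pow(Mul(Add(Function('Z')(16, -11), 301), -130), -1)), Mul(Function('j')(263), Pow(-344211, -1))) = Add(Mul(35028, Pow(Mul(Add(7, 301), -130), -1)), Mul(Mul(Rational(1, 7), 263, Add(-4, 263)), Pow(-344211, -1))) = Add(Mul(35028, Pow(Mul(308, -130), -1)), Mul(Mul(Rational(1, 7), 263, 259), Rational(-1, 344211))) = Add(Mul(35028, Pow(-40040, -1)), Mul(9731, Rational(-1, 344211))) = Add(Mul(35028, Rational(-1, 40040)), Rational(-263, 9303)) = Add(Rational(-1251, 1430), Rational(-263, 9303)) = Rational(-12014143, 13303290)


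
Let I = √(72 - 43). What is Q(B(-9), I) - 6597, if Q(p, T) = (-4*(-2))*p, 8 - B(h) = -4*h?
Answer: -6821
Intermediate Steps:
B(h) = 8 + 4*h (B(h) = 8 - (-4)*h = 8 + 4*h)
I = √29 ≈ 5.3852
Q(p, T) = 8*p
Q(B(-9), I) - 6597 = 8*(8 + 4*(-9)) - 6597 = 8*(8 - 36) - 6597 = 8*(-28) - 6597 = -224 - 6597 = -6821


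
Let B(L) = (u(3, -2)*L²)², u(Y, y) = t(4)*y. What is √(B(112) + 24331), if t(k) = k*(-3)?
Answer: √90634739467 ≈ 3.0106e+5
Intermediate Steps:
t(k) = -3*k
u(Y, y) = -12*y (u(Y, y) = (-3*4)*y = -12*y)
B(L) = 576*L⁴ (B(L) = ((-12*(-2))*L²)² = (24*L²)² = 576*L⁴)
√(B(112) + 24331) = √(576*112⁴ + 24331) = √(576*157351936 + 24331) = √(90634715136 + 24331) = √90634739467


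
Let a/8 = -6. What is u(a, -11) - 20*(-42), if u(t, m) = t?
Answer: 792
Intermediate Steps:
a = -48 (a = 8*(-6) = -48)
u(a, -11) - 20*(-42) = -48 - 20*(-42) = -48 + 840 = 792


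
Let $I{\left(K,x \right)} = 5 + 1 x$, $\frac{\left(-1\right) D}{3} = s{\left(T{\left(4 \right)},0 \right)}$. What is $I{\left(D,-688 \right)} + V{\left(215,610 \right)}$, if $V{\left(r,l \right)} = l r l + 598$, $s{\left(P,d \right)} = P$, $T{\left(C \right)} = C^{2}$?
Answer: $80001415$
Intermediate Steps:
$V{\left(r,l \right)} = 598 + r l^{2}$ ($V{\left(r,l \right)} = r l^{2} + 598 = 598 + r l^{2}$)
$D = -48$ ($D = - 3 \cdot 4^{2} = \left(-3\right) 16 = -48$)
$I{\left(K,x \right)} = 5 + x$
$I{\left(D,-688 \right)} + V{\left(215,610 \right)} = \left(5 - 688\right) + \left(598 + 215 \cdot 610^{2}\right) = -683 + \left(598 + 215 \cdot 372100\right) = -683 + \left(598 + 80001500\right) = -683 + 80002098 = 80001415$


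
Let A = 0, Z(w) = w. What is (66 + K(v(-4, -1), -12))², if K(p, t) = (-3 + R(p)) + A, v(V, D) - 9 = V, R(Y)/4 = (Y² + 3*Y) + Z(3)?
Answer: 55225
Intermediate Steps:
R(Y) = 12 + 4*Y² + 12*Y (R(Y) = 4*((Y² + 3*Y) + 3) = 4*(3 + Y² + 3*Y) = 12 + 4*Y² + 12*Y)
v(V, D) = 9 + V
K(p, t) = 9 + 4*p² + 12*p (K(p, t) = (-3 + (12 + 4*p² + 12*p)) + 0 = (9 + 4*p² + 12*p) + 0 = 9 + 4*p² + 12*p)
(66 + K(v(-4, -1), -12))² = (66 + (9 + 4*(9 - 4)² + 12*(9 - 4)))² = (66 + (9 + 4*5² + 12*5))² = (66 + (9 + 4*25 + 60))² = (66 + (9 + 100 + 60))² = (66 + 169)² = 235² = 55225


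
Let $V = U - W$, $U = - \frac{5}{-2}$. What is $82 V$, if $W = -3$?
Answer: $451$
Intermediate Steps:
$U = \frac{5}{2}$ ($U = \left(-5\right) \left(- \frac{1}{2}\right) = \frac{5}{2} \approx 2.5$)
$V = \frac{11}{2}$ ($V = \frac{5}{2} - -3 = \frac{5}{2} + 3 = \frac{11}{2} \approx 5.5$)
$82 V = 82 \cdot \frac{11}{2} = 451$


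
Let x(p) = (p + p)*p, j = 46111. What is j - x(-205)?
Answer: -37939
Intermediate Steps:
x(p) = 2*p**2 (x(p) = (2*p)*p = 2*p**2)
j - x(-205) = 46111 - 2*(-205)**2 = 46111 - 2*42025 = 46111 - 1*84050 = 46111 - 84050 = -37939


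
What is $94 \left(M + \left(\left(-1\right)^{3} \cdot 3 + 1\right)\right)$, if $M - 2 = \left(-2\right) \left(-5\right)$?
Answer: $940$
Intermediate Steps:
$M = 12$ ($M = 2 - -10 = 2 + 10 = 12$)
$94 \left(M + \left(\left(-1\right)^{3} \cdot 3 + 1\right)\right) = 94 \left(12 + \left(\left(-1\right)^{3} \cdot 3 + 1\right)\right) = 94 \left(12 + \left(\left(-1\right) 3 + 1\right)\right) = 94 \left(12 + \left(-3 + 1\right)\right) = 94 \left(12 - 2\right) = 94 \cdot 10 = 940$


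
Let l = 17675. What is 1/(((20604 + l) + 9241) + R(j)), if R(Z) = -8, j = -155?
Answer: 1/47512 ≈ 2.1047e-5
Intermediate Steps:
1/(((20604 + l) + 9241) + R(j)) = 1/(((20604 + 17675) + 9241) - 8) = 1/((38279 + 9241) - 8) = 1/(47520 - 8) = 1/47512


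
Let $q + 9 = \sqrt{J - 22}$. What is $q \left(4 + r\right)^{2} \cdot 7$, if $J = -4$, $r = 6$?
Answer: $-6300 + 700 i \sqrt{26} \approx -6300.0 + 3569.3 i$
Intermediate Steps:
$q = -9 + i \sqrt{26}$ ($q = -9 + \sqrt{-4 - 22} = -9 + \sqrt{-26} = -9 + i \sqrt{26} \approx -9.0 + 5.099 i$)
$q \left(4 + r\right)^{2} \cdot 7 = \left(-9 + i \sqrt{26}\right) \left(4 + 6\right)^{2} \cdot 7 = \left(-9 + i \sqrt{26}\right) 10^{2} \cdot 7 = \left(-9 + i \sqrt{26}\right) 100 \cdot 7 = \left(-900 + 100 i \sqrt{26}\right) 7 = -6300 + 700 i \sqrt{26}$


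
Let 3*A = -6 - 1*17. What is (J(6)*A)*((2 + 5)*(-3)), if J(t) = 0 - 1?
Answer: -161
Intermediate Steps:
J(t) = -1
A = -23/3 (A = (-6 - 1*17)/3 = (-6 - 17)/3 = (1/3)*(-23) = -23/3 ≈ -7.6667)
(J(6)*A)*((2 + 5)*(-3)) = (-1*(-23/3))*((2 + 5)*(-3)) = 23*(7*(-3))/3 = (23/3)*(-21) = -161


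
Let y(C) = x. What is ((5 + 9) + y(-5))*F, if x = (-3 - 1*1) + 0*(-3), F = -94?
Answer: -940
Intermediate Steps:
x = -4 (x = (-3 - 1) + 0 = -4 + 0 = -4)
y(C) = -4
((5 + 9) + y(-5))*F = ((5 + 9) - 4)*(-94) = (14 - 4)*(-94) = 10*(-94) = -940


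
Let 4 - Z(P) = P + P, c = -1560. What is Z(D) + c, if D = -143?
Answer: -1270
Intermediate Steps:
Z(P) = 4 - 2*P (Z(P) = 4 - (P + P) = 4 - 2*P)
Z(D) + c = (4 - 2*(-143)) - 1560 = (4 + 286) - 1560 = 290 - 1560 = -1270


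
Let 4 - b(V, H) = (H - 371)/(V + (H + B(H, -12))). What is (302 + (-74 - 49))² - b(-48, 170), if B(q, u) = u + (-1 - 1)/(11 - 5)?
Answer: 10539570/329 ≈ 32035.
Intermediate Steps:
B(q, u) = -⅓ + u (B(q, u) = u - 2/6 = u - 2*⅙ = u - ⅓ = -⅓ + u)
b(V, H) = 4 - (-371 + H)/(-37/3 + H + V) (b(V, H) = 4 - (H - 371)/(V + (H + (-⅓ - 12))) = 4 - (-371 + H)/(V + (H - 37/3)) = 4 - (-371 + H)/(V + (-37/3 + H)) = 4 - (-371 + H)/(-37/3 + H + V))
(302 + (-74 - 49))² - b(-48, 170) = (302 + (-74 - 49))² - (965 + 9*170 + 12*(-48))/(-37 + 3*170 + 3*(-48)) = (302 - 123)² - (965 + 1530 - 576)/(-37 + 510 - 144) = 179² - 1919/329 = 32041 - 1919/329 = 10539570/329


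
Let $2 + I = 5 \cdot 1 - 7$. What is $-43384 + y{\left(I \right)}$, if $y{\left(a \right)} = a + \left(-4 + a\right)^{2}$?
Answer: $-43324$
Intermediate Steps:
$I = -4$ ($I = -2 + \left(5 \cdot 1 - 7\right) = -2 + \left(5 - 7\right) = -2 - 2 = -4$)
$-43384 + y{\left(I \right)} = -43384 - \left(4 - \left(-4 - 4\right)^{2}\right) = -43384 - \left(4 - \left(-8\right)^{2}\right) = -43384 + \left(-4 + 64\right) = -43384 + 60 = -43324$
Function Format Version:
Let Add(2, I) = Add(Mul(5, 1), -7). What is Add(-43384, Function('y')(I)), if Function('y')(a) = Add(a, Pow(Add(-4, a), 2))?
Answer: -43324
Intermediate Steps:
I = -4 (I = Add(-2, Add(Mul(5, 1), -7)) = Add(-2, Add(5, -7)) = Add(-2, -2) = -4)
Add(-43384, Function('y')(I)) = Add(-43384, Add(-4, Pow(Add(-4, -4), 2))) = Add(-43384, Add(-4, Pow(-8, 2))) = Add(-43384, Add(-4, 64)) = Add(-43384, 60) = -43324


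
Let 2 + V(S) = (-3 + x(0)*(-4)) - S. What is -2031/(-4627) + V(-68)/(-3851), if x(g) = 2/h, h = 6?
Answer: 22608148/53455731 ≈ 0.42293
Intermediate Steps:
x(g) = ⅓ (x(g) = 2/6 = 2*(⅙) = ⅓)
V(S) = -19/3 - S (V(S) = -2 + ((-3 + (⅓)*(-4)) - S) = -2 + ((-3 - 4/3) - S) = -2 + (-13/3 - S) = -19/3 - S)
-2031/(-4627) + V(-68)/(-3851) = -2031/(-4627) + (-19/3 - 1*(-68))/(-3851) = -2031*(-1/4627) + (-19/3 + 68)*(-1/3851) = 2031/4627 + (185/3)*(-1/3851) = 2031/4627 - 185/11553 = 22608148/53455731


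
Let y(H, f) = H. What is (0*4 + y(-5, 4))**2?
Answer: 25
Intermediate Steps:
(0*4 + y(-5, 4))**2 = (0*4 - 5)**2 = (0 - 5)**2 = (-5)**2 = 25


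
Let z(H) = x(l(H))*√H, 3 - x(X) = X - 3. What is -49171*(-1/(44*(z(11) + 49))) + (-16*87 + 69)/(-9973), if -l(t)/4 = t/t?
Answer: 24104470579/570894412 - 245855*√11/28622 ≈ 13.733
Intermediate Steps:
l(t) = -4 (l(t) = -4*t/t = -4*1 = -4)
x(X) = 6 - X (x(X) = 3 - (X - 3) = 3 - (-3 + X) = 3 + (3 - X) = 6 - X)
z(H) = 10*√H (z(H) = (6 - 1*(-4))*√H = (6 + 4)*√H = 10*√H)
-49171*(-1/(44*(z(11) + 49))) + (-16*87 + 69)/(-9973) = -49171*(-1/(44*(10*√11 + 49))) + (-16*87 + 69)/(-9973) = -49171*(-1/(44*(49 + 10*√11))) + (-1392 + 69)*(-1/9973) = -49171/(-2156 - 440*√11) - 1323*(-1/9973) = -49171/(-2156 - 440*√11) + 1323/9973 = 1323/9973 - 49171/(-2156 - 440*√11)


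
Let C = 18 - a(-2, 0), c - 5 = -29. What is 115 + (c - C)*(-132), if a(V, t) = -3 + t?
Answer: 6055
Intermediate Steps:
c = -24 (c = 5 - 29 = -24)
C = 21 (C = 18 - (-3 + 0) = 18 - 1*(-3) = 18 + 3 = 21)
115 + (c - C)*(-132) = 115 + (-24 - 1*21)*(-132) = 115 + (-24 - 21)*(-132) = 115 - 45*(-132) = 115 + 5940 = 6055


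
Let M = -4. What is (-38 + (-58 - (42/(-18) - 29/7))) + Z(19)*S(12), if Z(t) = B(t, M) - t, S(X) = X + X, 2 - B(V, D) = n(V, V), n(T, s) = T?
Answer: -20024/21 ≈ -953.52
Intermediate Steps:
B(V, D) = 2 - V
S(X) = 2*X
Z(t) = 2 - 2*t (Z(t) = (2 - t) - t = 2 - 2*t)
(-38 + (-58 - (42/(-18) - 29/7))) + Z(19)*S(12) = (-38 + (-58 - (42/(-18) - 29/7))) + (2 - 2*19)*(2*12) = (-38 + (-58 - (42*(-1/18) - 29*1/7))) + (2 - 38)*24 = (-38 + (-58 - (-7/3 - 29/7))) - 36*24 = (-38 + (-58 - 1*(-136/21))) - 864 = (-38 + (-58 + 136/21)) - 864 = (-38 - 1082/21) - 864 = -1880/21 - 864 = -20024/21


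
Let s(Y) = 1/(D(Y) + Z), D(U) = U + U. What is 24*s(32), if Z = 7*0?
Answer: 3/8 ≈ 0.37500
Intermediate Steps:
Z = 0
D(U) = 2*U
s(Y) = 1/(2*Y) (s(Y) = 1/(2*Y + 0) = 1/(2*Y))
24*s(32) = 24*((½)/32) = 24*((½)*(1/32)) = 24*(1/64) = 3/8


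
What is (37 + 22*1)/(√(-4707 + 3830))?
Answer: -59*I*√877/877 ≈ -1.9923*I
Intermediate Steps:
(37 + 22*1)/(√(-4707 + 3830)) = (37 + 22)/(√(-877)) = 59/((I*√877)) = 59*(-I*√877/877) = -59*I*√877/877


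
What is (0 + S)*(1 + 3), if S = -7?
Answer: -28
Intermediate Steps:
(0 + S)*(1 + 3) = (0 - 7)*(1 + 3) = -7*4 = -28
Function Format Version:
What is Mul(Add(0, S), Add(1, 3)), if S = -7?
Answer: -28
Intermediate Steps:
Mul(Add(0, S), Add(1, 3)) = Mul(Add(0, -7), Add(1, 3)) = Mul(-7, 4) = -28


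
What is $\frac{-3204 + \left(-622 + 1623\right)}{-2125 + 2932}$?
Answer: $- \frac{2203}{807} \approx -2.7299$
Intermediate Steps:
$\frac{-3204 + \left(-622 + 1623\right)}{-2125 + 2932} = \frac{-3204 + 1001}{807} = \left(-2203\right) \frac{1}{807} = - \frac{2203}{807}$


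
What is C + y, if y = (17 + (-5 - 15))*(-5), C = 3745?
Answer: 3760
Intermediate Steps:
y = 15 (y = (17 - 20)*(-5) = -3*(-5) = 15)
C + y = 3745 + 15 = 3760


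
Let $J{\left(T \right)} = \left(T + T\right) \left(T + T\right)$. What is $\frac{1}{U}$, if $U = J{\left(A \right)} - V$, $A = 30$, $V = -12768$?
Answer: $\frac{1}{16368} \approx 6.1095 \cdot 10^{-5}$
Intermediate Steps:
$J{\left(T \right)} = 4 T^{2}$ ($J{\left(T \right)} = 2 T 2 T = 4 T^{2}$)
$U = 16368$ ($U = 4 \cdot 30^{2} - -12768 = 4 \cdot 900 + 12768 = 3600 + 12768 = 16368$)
$\frac{1}{U} = \frac{1}{16368}$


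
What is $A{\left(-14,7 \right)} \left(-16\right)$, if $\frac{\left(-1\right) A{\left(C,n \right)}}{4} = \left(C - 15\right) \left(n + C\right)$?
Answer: $12992$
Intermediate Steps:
$A{\left(C,n \right)} = - 4 \left(-15 + C\right) \left(C + n\right)$ ($A{\left(C,n \right)} = - 4 \left(C - 15\right) \left(n + C\right) = - 4 \left(-15 + C\right) \left(C + n\right)$)
$A{\left(-14,7 \right)} \left(-16\right) = \left(- 4 \left(-14\right)^{2} + 60 \left(-14\right) + 60 \cdot 7 - \left(-56\right) 7\right) \left(-16\right) = \left(\left(-4\right) 196 - 840 + 420 + 392\right) \left(-16\right) = \left(-784 - 840 + 420 + 392\right) \left(-16\right) = \left(-812\right) \left(-16\right) = 12992$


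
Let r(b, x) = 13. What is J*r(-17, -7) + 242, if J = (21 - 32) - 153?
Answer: -1890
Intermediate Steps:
J = -164 (J = -11 - 153 = -164)
J*r(-17, -7) + 242 = -164*13 + 242 = -2132 + 242 = -1890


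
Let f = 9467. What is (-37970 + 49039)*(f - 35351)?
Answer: -286509996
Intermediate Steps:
(-37970 + 49039)*(f - 35351) = (-37970 + 49039)*(9467 - 35351) = 11069*(-25884) = -286509996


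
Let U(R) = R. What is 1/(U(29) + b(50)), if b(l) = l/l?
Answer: 1/30 ≈ 0.033333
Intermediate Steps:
b(l) = 1
1/(U(29) + b(50)) = 1/(29 + 1) = 1/30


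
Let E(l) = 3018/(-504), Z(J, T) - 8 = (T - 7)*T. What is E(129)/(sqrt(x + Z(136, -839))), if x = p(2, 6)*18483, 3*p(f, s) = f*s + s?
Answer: -503*sqrt(8207)/6893880 ≈ -0.0066099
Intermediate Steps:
Z(J, T) = 8 + T*(-7 + T) (Z(J, T) = 8 + (T - 7)*T = 8 + (-7 + T)*T = 8 + T*(-7 + T))
p(f, s) = s/3 + f*s/3 (p(f, s) = (f*s + s)/3 = (s + f*s)/3 = s/3 + f*s/3)
E(l) = -503/84 (E(l) = 3018*(-1/504) = -503/84)
x = 110898 (x = ((1/3)*6*(1 + 2))*18483 = ((1/3)*6*3)*18483 = 6*18483 = 110898)
E(129)/(sqrt(x + Z(136, -839))) = -503/(84*sqrt(110898 + (8 + (-839)**2 - 7*(-839)))) = -503/(84*sqrt(110898 + (8 + 703921 + 5873))) = -503/(84*sqrt(110898 + 709802)) = -503*sqrt(8207)/82070/84 = -503*sqrt(8207)/6893880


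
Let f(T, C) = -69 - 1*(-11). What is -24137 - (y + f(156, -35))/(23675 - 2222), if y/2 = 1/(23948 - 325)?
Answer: -12232249323871/506784219 ≈ -24137.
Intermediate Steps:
f(T, C) = -58 (f(T, C) = -69 + 11 = -58)
y = 2/23623 (y = 2/(23948 - 325) = 2/23623 ≈ 8.4663e-5)
-24137 - (y + f(156, -35))/(23675 - 2222) = -24137 - (2/23623 - 58)/(23675 - 2222) = -24137 - (-1370132)/(23623*21453) = -24137 - 1*(-1370132/506784219) = -24137 + 1370132/506784219 = -12232249323871/506784219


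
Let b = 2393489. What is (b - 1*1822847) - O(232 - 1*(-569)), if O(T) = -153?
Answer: 570795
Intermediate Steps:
(b - 1*1822847) - O(232 - 1*(-569)) = (2393489 - 1*1822847) - 1*(-153) = (2393489 - 1822847) + 153 = 570642 + 153 = 570795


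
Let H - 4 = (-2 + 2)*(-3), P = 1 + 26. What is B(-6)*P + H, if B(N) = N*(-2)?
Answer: 328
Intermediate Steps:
B(N) = -2*N
P = 27
H = 4 (H = 4 + (-2 + 2)*(-3) = 4 + 0*(-3) = 4 + 0 = 4)
B(-6)*P + H = -2*(-6)*27 + 4 = 12*27 + 4 = 324 + 4 = 328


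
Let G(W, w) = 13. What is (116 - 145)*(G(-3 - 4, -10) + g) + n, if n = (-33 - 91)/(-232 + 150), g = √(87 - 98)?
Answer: -15395/41 - 29*I*√11 ≈ -375.49 - 96.182*I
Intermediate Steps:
g = I*√11 (g = √(-11) = I*√11 ≈ 3.3166*I)
n = 62/41 (n = -124/(-82) = -124*(-1/82) = 62/41 ≈ 1.5122)
(116 - 145)*(G(-3 - 4, -10) + g) + n = (116 - 145)*(13 + I*√11) + 62/41 = -29*(13 + I*√11) + 62/41 = (-377 - 29*I*√11) + 62/41 = -15395/41 - 29*I*√11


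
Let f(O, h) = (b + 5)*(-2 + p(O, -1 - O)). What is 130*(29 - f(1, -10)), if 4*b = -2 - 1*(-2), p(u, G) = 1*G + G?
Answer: 7670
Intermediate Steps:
p(u, G) = 2*G (p(u, G) = G + G = 2*G)
b = 0 (b = (-2 - 1*(-2))/4 = (-2 + 2)/4 = (¼)*0 = 0)
f(O, h) = -20 - 10*O (f(O, h) = (0 + 5)*(-2 + 2*(-1 - O)) = 5*(-2 + (-2 - 2*O)) = 5*(-4 - 2*O) = -20 - 10*O)
130*(29 - f(1, -10)) = 130*(29 - (-20 - 10*1)) = 130*(29 - (-20 - 10)) = 130*(29 - 1*(-30)) = 130*(29 + 30) = 130*59 = 7670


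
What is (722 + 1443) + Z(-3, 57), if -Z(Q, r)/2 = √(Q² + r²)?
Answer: 2165 - 6*√362 ≈ 2050.8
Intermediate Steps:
Z(Q, r) = -2*√(Q² + r²)
(722 + 1443) + Z(-3, 57) = (722 + 1443) - 2*√((-3)² + 57²) = 2165 - 2*√(9 + 3249) = 2165 - 6*√362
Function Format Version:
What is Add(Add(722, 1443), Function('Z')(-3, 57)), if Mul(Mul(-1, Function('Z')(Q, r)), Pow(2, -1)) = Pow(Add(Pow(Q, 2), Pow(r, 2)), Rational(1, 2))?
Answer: Add(2165, Mul(-6, Pow(362, Rational(1, 2)))) ≈ 2050.8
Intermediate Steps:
Function('Z')(Q, r) = Mul(-2, Pow(Add(Pow(Q, 2), Pow(r, 2)), Rational(1, 2)))
Add(Add(722, 1443), Function('Z')(-3, 57)) = Add(Add(722, 1443), Mul(-2, Pow(Add(Pow(-3, 2), Pow(57, 2)), Rational(1, 2)))) = Add(2165, Mul(-2, Pow(Add(9, 3249), Rational(1, 2)))) = Add(2165, Mul(-2, Pow(3258, Rational(1, 2)))) = Add(2165, Mul(-2, Mul(3, Pow(362, Rational(1, 2))))) = Add(2165, Mul(-6, Pow(362, Rational(1, 2))))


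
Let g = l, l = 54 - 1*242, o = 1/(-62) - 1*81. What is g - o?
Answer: -6633/62 ≈ -106.98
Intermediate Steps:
o = -5023/62 (o = -1/62 - 81 = -5023/62 ≈ -81.016)
l = -188 (l = 54 - 242 = -188)
g = -188
g - o = -188 - 1*(-5023/62) = -188 + 5023/62 = -6633/62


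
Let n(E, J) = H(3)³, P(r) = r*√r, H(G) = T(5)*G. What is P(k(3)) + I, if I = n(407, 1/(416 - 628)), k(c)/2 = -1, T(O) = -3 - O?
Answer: -13824 - 2*I*√2 ≈ -13824.0 - 2.8284*I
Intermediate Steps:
H(G) = -8*G (H(G) = (-3 - 1*5)*G = (-3 - 5)*G = -8*G)
k(c) = -2 (k(c) = 2*(-1) = -2)
P(r) = r^(3/2)
n(E, J) = -13824 (n(E, J) = (-8*3)³ = (-24)³ = -13824)
I = -13824
P(k(3)) + I = (-2)^(3/2) - 13824 = -2*I*√2 - 13824 = -13824 - 2*I*√2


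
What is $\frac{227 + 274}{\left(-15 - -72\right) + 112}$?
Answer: $\frac{501}{169} \approx 2.9645$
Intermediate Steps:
$\frac{227 + 274}{\left(-15 - -72\right) + 112} = \frac{501}{\left(-15 + 72\right) + 112} = \frac{501}{57 + 112} = \frac{501}{169}$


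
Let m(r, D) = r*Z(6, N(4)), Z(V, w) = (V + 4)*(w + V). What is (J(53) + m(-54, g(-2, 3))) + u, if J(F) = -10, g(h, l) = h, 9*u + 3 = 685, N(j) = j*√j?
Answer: -67448/9 ≈ -7494.2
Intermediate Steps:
N(j) = j^(3/2)
u = 682/9 (u = -⅓ + (⅑)*685 = -⅓ + 685/9 = 682/9 ≈ 75.778)
Z(V, w) = (4 + V)*(V + w)
m(r, D) = 140*r (m(r, D) = r*(6² + 4*6 + 4*4^(3/2) + 6*4^(3/2)) = r*(36 + 24 + 4*8 + 6*8) = r*(36 + 24 + 32 + 48) = r*140 = 140*r)
(J(53) + m(-54, g(-2, 3))) + u = (-10 + 140*(-54)) + 682/9 = (-10 - 7560) + 682/9 = -7570 + 682/9 = -67448/9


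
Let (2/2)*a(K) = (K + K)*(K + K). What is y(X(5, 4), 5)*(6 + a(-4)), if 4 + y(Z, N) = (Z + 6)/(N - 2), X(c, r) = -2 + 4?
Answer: -280/3 ≈ -93.333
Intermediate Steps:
X(c, r) = 2
a(K) = 4*K**2 (a(K) = (K + K)*(K + K) = (2*K)*(2*K) = 4*K**2)
y(Z, N) = -4 + (6 + Z)/(-2 + N) (y(Z, N) = -4 + (Z + 6)/(N - 2) = -4 + (6 + Z)/(-2 + N))
y(X(5, 4), 5)*(6 + a(-4)) = ((14 + 2 - 4*5)/(-2 + 5))*(6 + 4*(-4)**2) = ((14 + 2 - 20)/3)*(6 + 4*16) = ((1/3)*(-4))*(6 + 64) = -4/3*70 = -280/3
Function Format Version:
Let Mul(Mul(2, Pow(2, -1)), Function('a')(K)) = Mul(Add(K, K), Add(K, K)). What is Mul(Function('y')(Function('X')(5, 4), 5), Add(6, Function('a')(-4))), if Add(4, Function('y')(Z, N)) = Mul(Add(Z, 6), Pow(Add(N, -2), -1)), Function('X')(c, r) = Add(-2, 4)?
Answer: Rational(-280, 3) ≈ -93.333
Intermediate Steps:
Function('X')(c, r) = 2
Function('a')(K) = Mul(4, Pow(K, 2)) (Function('a')(K) = Mul(Add(K, K), Add(K, K)) = Mul(Mul(2, K), Mul(2, K)) = Mul(4, Pow(K, 2)))
Function('y')(Z, N) = Add(-4, Mul(Pow(Add(-2, N), -1), Add(6, Z))) (Function('y')(Z, N) = Add(-4, Mul(Add(Z, 6), Pow(Add(N, -2), -1))) = Add(-4, Mul(Add(6, Z), Pow(Add(-2, N), -1))) = Add(-4, Mul(Pow(Add(-2, N), -1), Add(6, Z))))
Mul(Function('y')(Function('X')(5, 4), 5), Add(6, Function('a')(-4))) = Mul(Mul(Pow(Add(-2, 5), -1), Add(14, 2, Mul(-4, 5))), Add(6, Mul(4, Pow(-4, 2)))) = Mul(Mul(Pow(3, -1), Add(14, 2, -20)), Add(6, Mul(4, 16))) = Mul(Mul(Rational(1, 3), -4), Add(6, 64)) = Mul(Rational(-4, 3), 70) = Rational(-280, 3)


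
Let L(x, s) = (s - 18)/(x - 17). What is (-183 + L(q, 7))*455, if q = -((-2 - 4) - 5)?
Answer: -494585/6 ≈ -82431.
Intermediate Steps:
q = 11 (q = -(-6 - 5) = -1*(-11) = 11)
L(x, s) = (-18 + s)/(-17 + x)
(-183 + L(q, 7))*455 = (-183 + (-18 + 7)/(-17 + 11))*455 = (-183 - 11/(-6))*455 = (-183 - 1/6*(-11))*455 = (-183 + 11/6)*455 = -1087/6*455 = -494585/6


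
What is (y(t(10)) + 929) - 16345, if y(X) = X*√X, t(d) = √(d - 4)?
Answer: -15416 + 6^(¾) ≈ -15412.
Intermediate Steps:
t(d) = √(-4 + d)
y(X) = X^(3/2)
(y(t(10)) + 929) - 16345 = ((√(-4 + 10))^(3/2) + 929) - 16345 = ((√6)^(3/2) + 929) - 16345 = (6^(¾) + 929) - 16345 = (929 + 6^(¾)) - 16345 = -15416 + 6^(¾)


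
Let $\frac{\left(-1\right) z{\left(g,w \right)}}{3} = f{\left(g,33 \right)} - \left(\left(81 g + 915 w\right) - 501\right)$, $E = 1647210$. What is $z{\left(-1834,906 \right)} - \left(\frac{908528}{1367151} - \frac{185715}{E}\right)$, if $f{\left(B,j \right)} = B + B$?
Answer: $\frac{307892630028113165}{150132319914} \approx 2.0508 \cdot 10^{6}$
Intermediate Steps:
$f{\left(B,j \right)} = 2 B$
$z{\left(g,w \right)} = -1503 + 237 g + 2745 w$ ($z{\left(g,w \right)} = - 3 \left(2 g - \left(\left(81 g + 915 w\right) - 501\right)\right) = - 3 \left(2 g - \left(-501 + 81 g + 915 w\right)\right) = - 3 \left(501 - 915 w - 79 g\right) = -1503 + 237 g + 2745 w$)
$z{\left(-1834,906 \right)} - \left(\frac{908528}{1367151} - \frac{185715}{E}\right) = \left(-1503 + 237 \left(-1834\right) + 2745 \cdot 906\right) - \left(\frac{908528}{1367151} - \frac{185715}{1647210}\right) = \left(-1503 - 434658 + 2486970\right) - \left(908528 \cdot \frac{1}{1367151} - \frac{12381}{109814}\right) = 2050809 - \left(\frac{908528}{1367151} - \frac{12381}{109814}\right) = 2050809 - \frac{82842397261}{150132319914} = \frac{307892630028113165}{150132319914}$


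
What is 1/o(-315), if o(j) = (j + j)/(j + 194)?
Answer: 121/630 ≈ 0.19206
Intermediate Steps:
o(j) = 2*j/(194 + j) (o(j) = (2*j)/(194 + j) = 2*j/(194 + j))
1/o(-315) = 1/(2*(-315)/(194 - 315)) = 1/(2*(-315)/(-121)) = 1/(2*(-315)*(-1/121)) = 1/(630/121) = 121/630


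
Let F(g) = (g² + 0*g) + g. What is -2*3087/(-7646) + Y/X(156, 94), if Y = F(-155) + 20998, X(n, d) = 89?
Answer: 171805107/340247 ≈ 504.94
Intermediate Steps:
F(g) = g + g² (F(g) = (g² + 0) + g = g² + g = g + g²)
Y = 44868 (Y = -155*(1 - 155) + 20998 = -155*(-154) + 20998 = 23870 + 20998 = 44868)
-2*3087/(-7646) + Y/X(156, 94) = -2*3087/(-7646) + 44868/89 = -6174*(-1/7646) + 44868*(1/89) = 3087/3823 + 44868/89 = 171805107/340247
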